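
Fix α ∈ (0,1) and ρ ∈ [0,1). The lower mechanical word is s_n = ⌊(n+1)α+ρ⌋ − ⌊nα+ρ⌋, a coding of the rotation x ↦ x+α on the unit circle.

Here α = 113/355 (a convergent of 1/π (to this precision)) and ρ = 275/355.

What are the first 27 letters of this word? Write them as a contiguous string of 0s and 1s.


100100100010010010010010010

n=0: ⌊(1·113+275)/355⌋ − ⌊(0·113+275)/355⌋ = ⌊388/355⌋ − ⌊275/355⌋ = 1 − 0 = 1
n=1: ⌊(2·113+275)/355⌋ − ⌊(1·113+275)/355⌋ = ⌊501/355⌋ − ⌊388/355⌋ = 1 − 1 = 0
n=2: ⌊(3·113+275)/355⌋ − ⌊(2·113+275)/355⌋ = ⌊614/355⌋ − ⌊501/355⌋ = 1 − 1 = 0
n=3: ⌊(4·113+275)/355⌋ − ⌊(3·113+275)/355⌋ = ⌊727/355⌋ − ⌊614/355⌋ = 2 − 1 = 1
n=4: ⌊(5·113+275)/355⌋ − ⌊(4·113+275)/355⌋ = ⌊840/355⌋ − ⌊727/355⌋ = 2 − 2 = 0
n=5: ⌊(6·113+275)/355⌋ − ⌊(5·113+275)/355⌋ = ⌊953/355⌋ − ⌊840/355⌋ = 2 − 2 = 0
n=6: ⌊(7·113+275)/355⌋ − ⌊(6·113+275)/355⌋ = ⌊1066/355⌋ − ⌊953/355⌋ = 3 − 2 = 1
n=7: ⌊(8·113+275)/355⌋ − ⌊(7·113+275)/355⌋ = ⌊1179/355⌋ − ⌊1066/355⌋ = 3 − 3 = 0
n=8: ⌊(9·113+275)/355⌋ − ⌊(8·113+275)/355⌋ = ⌊1292/355⌋ − ⌊1179/355⌋ = 3 − 3 = 0
n=9: ⌊(10·113+275)/355⌋ − ⌊(9·113+275)/355⌋ = ⌊1405/355⌋ − ⌊1292/355⌋ = 3 − 3 = 0
n=10: ⌊(11·113+275)/355⌋ − ⌊(10·113+275)/355⌋ = ⌊1518/355⌋ − ⌊1405/355⌋ = 4 − 3 = 1
n=11: ⌊(12·113+275)/355⌋ − ⌊(11·113+275)/355⌋ = ⌊1631/355⌋ − ⌊1518/355⌋ = 4 − 4 = 0
n=12: ⌊(13·113+275)/355⌋ − ⌊(12·113+275)/355⌋ = ⌊1744/355⌋ − ⌊1631/355⌋ = 4 − 4 = 0
n=13: ⌊(14·113+275)/355⌋ − ⌊(13·113+275)/355⌋ = ⌊1857/355⌋ − ⌊1744/355⌋ = 5 − 4 = 1
n=14: ⌊(15·113+275)/355⌋ − ⌊(14·113+275)/355⌋ = ⌊1970/355⌋ − ⌊1857/355⌋ = 5 − 5 = 0
n=15: ⌊(16·113+275)/355⌋ − ⌊(15·113+275)/355⌋ = ⌊2083/355⌋ − ⌊1970/355⌋ = 5 − 5 = 0
n=16: ⌊(17·113+275)/355⌋ − ⌊(16·113+275)/355⌋ = ⌊2196/355⌋ − ⌊2083/355⌋ = 6 − 5 = 1
n=17: ⌊(18·113+275)/355⌋ − ⌊(17·113+275)/355⌋ = ⌊2309/355⌋ − ⌊2196/355⌋ = 6 − 6 = 0
n=18: ⌊(19·113+275)/355⌋ − ⌊(18·113+275)/355⌋ = ⌊2422/355⌋ − ⌊2309/355⌋ = 6 − 6 = 0
n=19: ⌊(20·113+275)/355⌋ − ⌊(19·113+275)/355⌋ = ⌊2535/355⌋ − ⌊2422/355⌋ = 7 − 6 = 1
n=20: ⌊(21·113+275)/355⌋ − ⌊(20·113+275)/355⌋ = ⌊2648/355⌋ − ⌊2535/355⌋ = 7 − 7 = 0
n=21: ⌊(22·113+275)/355⌋ − ⌊(21·113+275)/355⌋ = ⌊2761/355⌋ − ⌊2648/355⌋ = 7 − 7 = 0
n=22: ⌊(23·113+275)/355⌋ − ⌊(22·113+275)/355⌋ = ⌊2874/355⌋ − ⌊2761/355⌋ = 8 − 7 = 1
n=23: ⌊(24·113+275)/355⌋ − ⌊(23·113+275)/355⌋ = ⌊2987/355⌋ − ⌊2874/355⌋ = 8 − 8 = 0
n=24: ⌊(25·113+275)/355⌋ − ⌊(24·113+275)/355⌋ = ⌊3100/355⌋ − ⌊2987/355⌋ = 8 − 8 = 0
n=25: ⌊(26·113+275)/355⌋ − ⌊(25·113+275)/355⌋ = ⌊3213/355⌋ − ⌊3100/355⌋ = 9 − 8 = 1
n=26: ⌊(27·113+275)/355⌋ − ⌊(26·113+275)/355⌋ = ⌊3326/355⌋ − ⌊3213/355⌋ = 9 − 9 = 0


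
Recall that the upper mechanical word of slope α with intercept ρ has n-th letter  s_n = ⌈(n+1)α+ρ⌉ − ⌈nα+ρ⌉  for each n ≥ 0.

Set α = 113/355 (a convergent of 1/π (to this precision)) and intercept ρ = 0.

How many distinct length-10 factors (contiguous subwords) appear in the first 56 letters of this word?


t_n = ⌈(n·113)/355⌉ for n = 0 … 56:
  n=0…9: ⌈0/355⌉=0 ⌈113/355⌉=1 ⌈226/355⌉=1 ⌈339/355⌉=1 ⌈452/355⌉=2 ⌈565/355⌉=2 ⌈678/355⌉=2 ⌈791/355⌉=3 ⌈904/355⌉=3 ⌈1017/355⌉=3
  n=10…19: ⌈1130/355⌉=4 ⌈1243/355⌉=4 ⌈1356/355⌉=4 ⌈1469/355⌉=5 ⌈1582/355⌉=5 ⌈1695/355⌉=5 ⌈1808/355⌉=6 ⌈1921/355⌉=6 ⌈2034/355⌉=6 ⌈2147/355⌉=7
  n=20…29: ⌈2260/355⌉=7 ⌈2373/355⌉=7 ⌈2486/355⌉=8 ⌈2599/355⌉=8 ⌈2712/355⌉=8 ⌈2825/355⌉=8 ⌈2938/355⌉=9 ⌈3051/355⌉=9 ⌈3164/355⌉=9 ⌈3277/355⌉=10
  n=30…39: ⌈3390/355⌉=10 ⌈3503/355⌉=10 ⌈3616/355⌉=11 ⌈3729/355⌉=11 ⌈3842/355⌉=11 ⌈3955/355⌉=12 ⌈4068/355⌉=12 ⌈4181/355⌉=12 ⌈4294/355⌉=13 ⌈4407/355⌉=13
  n=40…49: ⌈4520/355⌉=13 ⌈4633/355⌉=14 ⌈4746/355⌉=14 ⌈4859/355⌉=14 ⌈4972/355⌉=15 ⌈5085/355⌉=15 ⌈5198/355⌉=15 ⌈5311/355⌉=15 ⌈5424/355⌉=16 ⌈5537/355⌉=16
  n=50…56: ⌈5650/355⌉=16 ⌈5763/355⌉=17 ⌈5876/355⌉=17 ⌈5989/355⌉=17 ⌈6102/355⌉=18 ⌈6215/355⌉=18 ⌈6328/355⌉=18
s_n = t_(n+1) − t_n for n = 0 … 55 gives
prefix = 10010010010010010010010001001001001001001001000100100100
slide a length-10 window over [0..9] … [46..55] (47 windows); first occurrence of each distinct factor:
  [  0..  9] 1001001001
  [  1.. 10] 0010010010
  [  2.. 11] 0100100100
  [ 15.. 24] 1001001000
  [ 16.. 25] 0010010001
  [ 17.. 26] 0100100010
  [ 18.. 27] 1001000100
  [ 19.. 28] 0010001001
  [ 20.. 29] 0100010010
  [ 21.. 30] 1000100100
  [ 22.. 31] 0001001001
  (the other 36 windows repeat one of these)
distinct factors: {0001001001, 0010001001, 0010010001, 0010010010, 0100010010, 0100100010, 0100100100, 1000100100, 1001000100, 1001001000, 1001001001}
count = 11  (Sturmian bound for length 10 is 11)

11


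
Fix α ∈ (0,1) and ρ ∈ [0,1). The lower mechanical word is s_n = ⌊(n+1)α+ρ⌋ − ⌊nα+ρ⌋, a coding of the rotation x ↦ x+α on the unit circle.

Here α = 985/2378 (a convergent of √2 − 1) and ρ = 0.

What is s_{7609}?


(n+1)α + ρ = (7610·985) / 2378 = 7495850/2378
nα + ρ     = (7609·985) / 2378 = 7494865/2378
⌊7495850/2378⌋ = 3152,  ⌊7494865/2378⌋ = 3151
s_{7609} = 3152 − 3151 = 1

1


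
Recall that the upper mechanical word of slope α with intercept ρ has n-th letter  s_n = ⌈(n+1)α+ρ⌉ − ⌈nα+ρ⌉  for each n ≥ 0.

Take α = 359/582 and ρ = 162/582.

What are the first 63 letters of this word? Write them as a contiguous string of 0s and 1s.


n=0: ⌈(1·359+162)/582⌉ − ⌈(0·359+162)/582⌉ = ⌈521/582⌉ − ⌈162/582⌉ = 1 − 1 = 0
n=1: ⌈(2·359+162)/582⌉ − ⌈(1·359+162)/582⌉ = ⌈880/582⌉ − ⌈521/582⌉ = 2 − 1 = 1
n=2: ⌈(3·359+162)/582⌉ − ⌈(2·359+162)/582⌉ = ⌈1239/582⌉ − ⌈880/582⌉ = 3 − 2 = 1
n=3: ⌈(4·359+162)/582⌉ − ⌈(3·359+162)/582⌉ = ⌈1598/582⌉ − ⌈1239/582⌉ = 3 − 3 = 0
n=4: ⌈(5·359+162)/582⌉ − ⌈(4·359+162)/582⌉ = ⌈1957/582⌉ − ⌈1598/582⌉ = 4 − 3 = 1
n=5: ⌈(6·359+162)/582⌉ − ⌈(5·359+162)/582⌉ = ⌈2316/582⌉ − ⌈1957/582⌉ = 4 − 4 = 0
n=6: ⌈(7·359+162)/582⌉ − ⌈(6·359+162)/582⌉ = ⌈2675/582⌉ − ⌈2316/582⌉ = 5 − 4 = 1
n=7: ⌈(8·359+162)/582⌉ − ⌈(7·359+162)/582⌉ = ⌈3034/582⌉ − ⌈2675/582⌉ = 6 − 5 = 1
n=8: ⌈(9·359+162)/582⌉ − ⌈(8·359+162)/582⌉ = ⌈3393/582⌉ − ⌈3034/582⌉ = 6 − 6 = 0
n=9: ⌈(10·359+162)/582⌉ − ⌈(9·359+162)/582⌉ = ⌈3752/582⌉ − ⌈3393/582⌉ = 7 − 6 = 1
n=10: ⌈(11·359+162)/582⌉ − ⌈(10·359+162)/582⌉ = ⌈4111/582⌉ − ⌈3752/582⌉ = 8 − 7 = 1
n=11: ⌈(12·359+162)/582⌉ − ⌈(11·359+162)/582⌉ = ⌈4470/582⌉ − ⌈4111/582⌉ = 8 − 8 = 0
n=12: ⌈(13·359+162)/582⌉ − ⌈(12·359+162)/582⌉ = ⌈4829/582⌉ − ⌈4470/582⌉ = 9 − 8 = 1
n=13: ⌈(14·359+162)/582⌉ − ⌈(13·359+162)/582⌉ = ⌈5188/582⌉ − ⌈4829/582⌉ = 9 − 9 = 0
n=14: ⌈(15·359+162)/582⌉ − ⌈(14·359+162)/582⌉ = ⌈5547/582⌉ − ⌈5188/582⌉ = 10 − 9 = 1
n=15: ⌈(16·359+162)/582⌉ − ⌈(15·359+162)/582⌉ = ⌈5906/582⌉ − ⌈5547/582⌉ = 11 − 10 = 1
n=16: ⌈(17·359+162)/582⌉ − ⌈(16·359+162)/582⌉ = ⌈6265/582⌉ − ⌈5906/582⌉ = 11 − 11 = 0
n=17: ⌈(18·359+162)/582⌉ − ⌈(17·359+162)/582⌉ = ⌈6624/582⌉ − ⌈6265/582⌉ = 12 − 11 = 1
n=18: ⌈(19·359+162)/582⌉ − ⌈(18·359+162)/582⌉ = ⌈6983/582⌉ − ⌈6624/582⌉ = 12 − 12 = 0
n=19: ⌈(20·359+162)/582⌉ − ⌈(19·359+162)/582⌉ = ⌈7342/582⌉ − ⌈6983/582⌉ = 13 − 12 = 1
n=20: ⌈(21·359+162)/582⌉ − ⌈(20·359+162)/582⌉ = ⌈7701/582⌉ − ⌈7342/582⌉ = 14 − 13 = 1
n=21: ⌈(22·359+162)/582⌉ − ⌈(21·359+162)/582⌉ = ⌈8060/582⌉ − ⌈7701/582⌉ = 14 − 14 = 0
n=22: ⌈(23·359+162)/582⌉ − ⌈(22·359+162)/582⌉ = ⌈8419/582⌉ − ⌈8060/582⌉ = 15 − 14 = 1
n=23: ⌈(24·359+162)/582⌉ − ⌈(23·359+162)/582⌉ = ⌈8778/582⌉ − ⌈8419/582⌉ = 16 − 15 = 1
n=24: ⌈(25·359+162)/582⌉ − ⌈(24·359+162)/582⌉ = ⌈9137/582⌉ − ⌈8778/582⌉ = 16 − 16 = 0
n=25: ⌈(26·359+162)/582⌉ − ⌈(25·359+162)/582⌉ = ⌈9496/582⌉ − ⌈9137/582⌉ = 17 − 16 = 1
n=26: ⌈(27·359+162)/582⌉ − ⌈(26·359+162)/582⌉ = ⌈9855/582⌉ − ⌈9496/582⌉ = 17 − 17 = 0
n=27: ⌈(28·359+162)/582⌉ − ⌈(27·359+162)/582⌉ = ⌈10214/582⌉ − ⌈9855/582⌉ = 18 − 17 = 1
n=28: ⌈(29·359+162)/582⌉ − ⌈(28·359+162)/582⌉ = ⌈10573/582⌉ − ⌈10214/582⌉ = 19 − 18 = 1
n=29: ⌈(30·359+162)/582⌉ − ⌈(29·359+162)/582⌉ = ⌈10932/582⌉ − ⌈10573/582⌉ = 19 − 19 = 0
n=30: ⌈(31·359+162)/582⌉ − ⌈(30·359+162)/582⌉ = ⌈11291/582⌉ − ⌈10932/582⌉ = 20 − 19 = 1
n=31: ⌈(32·359+162)/582⌉ − ⌈(31·359+162)/582⌉ = ⌈11650/582⌉ − ⌈11291/582⌉ = 21 − 20 = 1
n=32: ⌈(33·359+162)/582⌉ − ⌈(32·359+162)/582⌉ = ⌈12009/582⌉ − ⌈11650/582⌉ = 21 − 21 = 0
n=33: ⌈(34·359+162)/582⌉ − ⌈(33·359+162)/582⌉ = ⌈12368/582⌉ − ⌈12009/582⌉ = 22 − 21 = 1
n=34: ⌈(35·359+162)/582⌉ − ⌈(34·359+162)/582⌉ = ⌈12727/582⌉ − ⌈12368/582⌉ = 22 − 22 = 0
n=35: ⌈(36·359+162)/582⌉ − ⌈(35·359+162)/582⌉ = ⌈13086/582⌉ − ⌈12727/582⌉ = 23 − 22 = 1
n=36: ⌈(37·359+162)/582⌉ − ⌈(36·359+162)/582⌉ = ⌈13445/582⌉ − ⌈13086/582⌉ = 24 − 23 = 1
n=37: ⌈(38·359+162)/582⌉ − ⌈(37·359+162)/582⌉ = ⌈13804/582⌉ − ⌈13445/582⌉ = 24 − 24 = 0
n=38: ⌈(39·359+162)/582⌉ − ⌈(38·359+162)/582⌉ = ⌈14163/582⌉ − ⌈13804/582⌉ = 25 − 24 = 1
n=39: ⌈(40·359+162)/582⌉ − ⌈(39·359+162)/582⌉ = ⌈14522/582⌉ − ⌈14163/582⌉ = 25 − 25 = 0
n=40: ⌈(41·359+162)/582⌉ − ⌈(40·359+162)/582⌉ = ⌈14881/582⌉ − ⌈14522/582⌉ = 26 − 25 = 1
n=41: ⌈(42·359+162)/582⌉ − ⌈(41·359+162)/582⌉ = ⌈15240/582⌉ − ⌈14881/582⌉ = 27 − 26 = 1
n=42: ⌈(43·359+162)/582⌉ − ⌈(42·359+162)/582⌉ = ⌈15599/582⌉ − ⌈15240/582⌉ = 27 − 27 = 0
n=43: ⌈(44·359+162)/582⌉ − ⌈(43·359+162)/582⌉ = ⌈15958/582⌉ − ⌈15599/582⌉ = 28 − 27 = 1
n=44: ⌈(45·359+162)/582⌉ − ⌈(44·359+162)/582⌉ = ⌈16317/582⌉ − ⌈15958/582⌉ = 29 − 28 = 1
n=45: ⌈(46·359+162)/582⌉ − ⌈(45·359+162)/582⌉ = ⌈16676/582⌉ − ⌈16317/582⌉ = 29 − 29 = 0
n=46: ⌈(47·359+162)/582⌉ − ⌈(46·359+162)/582⌉ = ⌈17035/582⌉ − ⌈16676/582⌉ = 30 − 29 = 1
n=47: ⌈(48·359+162)/582⌉ − ⌈(47·359+162)/582⌉ = ⌈17394/582⌉ − ⌈17035/582⌉ = 30 − 30 = 0
n=48: ⌈(49·359+162)/582⌉ − ⌈(48·359+162)/582⌉ = ⌈17753/582⌉ − ⌈17394/582⌉ = 31 − 30 = 1
n=49: ⌈(50·359+162)/582⌉ − ⌈(49·359+162)/582⌉ = ⌈18112/582⌉ − ⌈17753/582⌉ = 32 − 31 = 1
n=50: ⌈(51·359+162)/582⌉ − ⌈(50·359+162)/582⌉ = ⌈18471/582⌉ − ⌈18112/582⌉ = 32 − 32 = 0
n=51: ⌈(52·359+162)/582⌉ − ⌈(51·359+162)/582⌉ = ⌈18830/582⌉ − ⌈18471/582⌉ = 33 − 32 = 1
n=52: ⌈(53·359+162)/582⌉ − ⌈(52·359+162)/582⌉ = ⌈19189/582⌉ − ⌈18830/582⌉ = 33 − 33 = 0
n=53: ⌈(54·359+162)/582⌉ − ⌈(53·359+162)/582⌉ = ⌈19548/582⌉ − ⌈19189/582⌉ = 34 − 33 = 1
n=54: ⌈(55·359+162)/582⌉ − ⌈(54·359+162)/582⌉ = ⌈19907/582⌉ − ⌈19548/582⌉ = 35 − 34 = 1
n=55: ⌈(56·359+162)/582⌉ − ⌈(55·359+162)/582⌉ = ⌈20266/582⌉ − ⌈19907/582⌉ = 35 − 35 = 0
n=56: ⌈(57·359+162)/582⌉ − ⌈(56·359+162)/582⌉ = ⌈20625/582⌉ − ⌈20266/582⌉ = 36 − 35 = 1
n=57: ⌈(58·359+162)/582⌉ − ⌈(57·359+162)/582⌉ = ⌈20984/582⌉ − ⌈20625/582⌉ = 37 − 36 = 1
n=58: ⌈(59·359+162)/582⌉ − ⌈(58·359+162)/582⌉ = ⌈21343/582⌉ − ⌈20984/582⌉ = 37 − 37 = 0
n=59: ⌈(60·359+162)/582⌉ − ⌈(59·359+162)/582⌉ = ⌈21702/582⌉ − ⌈21343/582⌉ = 38 − 37 = 1
n=60: ⌈(61·359+162)/582⌉ − ⌈(60·359+162)/582⌉ = ⌈22061/582⌉ − ⌈21702/582⌉ = 38 − 38 = 0
n=61: ⌈(62·359+162)/582⌉ − ⌈(61·359+162)/582⌉ = ⌈22420/582⌉ − ⌈22061/582⌉ = 39 − 38 = 1
n=62: ⌈(63·359+162)/582⌉ − ⌈(62·359+162)/582⌉ = ⌈22779/582⌉ − ⌈22420/582⌉ = 40 − 39 = 1

011010110110101101011011010110110101101011011010110101101101011


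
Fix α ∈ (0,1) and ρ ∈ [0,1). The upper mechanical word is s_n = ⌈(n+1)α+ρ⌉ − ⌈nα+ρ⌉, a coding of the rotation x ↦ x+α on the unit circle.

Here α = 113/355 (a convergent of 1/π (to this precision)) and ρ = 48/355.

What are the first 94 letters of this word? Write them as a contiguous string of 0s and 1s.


n=0: ⌈(1·113+48)/355⌉ − ⌈(0·113+48)/355⌉ = ⌈161/355⌉ − ⌈48/355⌉ = 1 − 1 = 0
n=1: ⌈(2·113+48)/355⌉ − ⌈(1·113+48)/355⌉ = ⌈274/355⌉ − ⌈161/355⌉ = 1 − 1 = 0
n=2: ⌈(3·113+48)/355⌉ − ⌈(2·113+48)/355⌉ = ⌈387/355⌉ − ⌈274/355⌉ = 2 − 1 = 1
n=3: ⌈(4·113+48)/355⌉ − ⌈(3·113+48)/355⌉ = ⌈500/355⌉ − ⌈387/355⌉ = 2 − 2 = 0
n=4: ⌈(5·113+48)/355⌉ − ⌈(4·113+48)/355⌉ = ⌈613/355⌉ − ⌈500/355⌉ = 2 − 2 = 0
n=5: ⌈(6·113+48)/355⌉ − ⌈(5·113+48)/355⌉ = ⌈726/355⌉ − ⌈613/355⌉ = 3 − 2 = 1
n=6: ⌈(7·113+48)/355⌉ − ⌈(6·113+48)/355⌉ = ⌈839/355⌉ − ⌈726/355⌉ = 3 − 3 = 0
n=7: ⌈(8·113+48)/355⌉ − ⌈(7·113+48)/355⌉ = ⌈952/355⌉ − ⌈839/355⌉ = 3 − 3 = 0
n=8: ⌈(9·113+48)/355⌉ − ⌈(8·113+48)/355⌉ = ⌈1065/355⌉ − ⌈952/355⌉ = 3 − 3 = 0
n=9: ⌈(10·113+48)/355⌉ − ⌈(9·113+48)/355⌉ = ⌈1178/355⌉ − ⌈1065/355⌉ = 4 − 3 = 1
n=10: ⌈(11·113+48)/355⌉ − ⌈(10·113+48)/355⌉ = ⌈1291/355⌉ − ⌈1178/355⌉ = 4 − 4 = 0
n=11: ⌈(12·113+48)/355⌉ − ⌈(11·113+48)/355⌉ = ⌈1404/355⌉ − ⌈1291/355⌉ = 4 − 4 = 0
n=12: ⌈(13·113+48)/355⌉ − ⌈(12·113+48)/355⌉ = ⌈1517/355⌉ − ⌈1404/355⌉ = 5 − 4 = 1
n=13: ⌈(14·113+48)/355⌉ − ⌈(13·113+48)/355⌉ = ⌈1630/355⌉ − ⌈1517/355⌉ = 5 − 5 = 0
n=14: ⌈(15·113+48)/355⌉ − ⌈(14·113+48)/355⌉ = ⌈1743/355⌉ − ⌈1630/355⌉ = 5 − 5 = 0
n=15: ⌈(16·113+48)/355⌉ − ⌈(15·113+48)/355⌉ = ⌈1856/355⌉ − ⌈1743/355⌉ = 6 − 5 = 1
n=16: ⌈(17·113+48)/355⌉ − ⌈(16·113+48)/355⌉ = ⌈1969/355⌉ − ⌈1856/355⌉ = 6 − 6 = 0
n=17: ⌈(18·113+48)/355⌉ − ⌈(17·113+48)/355⌉ = ⌈2082/355⌉ − ⌈1969/355⌉ = 6 − 6 = 0
n=18: ⌈(19·113+48)/355⌉ − ⌈(18·113+48)/355⌉ = ⌈2195/355⌉ − ⌈2082/355⌉ = 7 − 6 = 1
n=19: ⌈(20·113+48)/355⌉ − ⌈(19·113+48)/355⌉ = ⌈2308/355⌉ − ⌈2195/355⌉ = 7 − 7 = 0
n=20: ⌈(21·113+48)/355⌉ − ⌈(20·113+48)/355⌉ = ⌈2421/355⌉ − ⌈2308/355⌉ = 7 − 7 = 0
n=21: ⌈(22·113+48)/355⌉ − ⌈(21·113+48)/355⌉ = ⌈2534/355⌉ − ⌈2421/355⌉ = 8 − 7 = 1
n=22: ⌈(23·113+48)/355⌉ − ⌈(22·113+48)/355⌉ = ⌈2647/355⌉ − ⌈2534/355⌉ = 8 − 8 = 0
n=23: ⌈(24·113+48)/355⌉ − ⌈(23·113+48)/355⌉ = ⌈2760/355⌉ − ⌈2647/355⌉ = 8 − 8 = 0
n=24: ⌈(25·113+48)/355⌉ − ⌈(24·113+48)/355⌉ = ⌈2873/355⌉ − ⌈2760/355⌉ = 9 − 8 = 1
n=25: ⌈(26·113+48)/355⌉ − ⌈(25·113+48)/355⌉ = ⌈2986/355⌉ − ⌈2873/355⌉ = 9 − 9 = 0
n=26: ⌈(27·113+48)/355⌉ − ⌈(26·113+48)/355⌉ = ⌈3099/355⌉ − ⌈2986/355⌉ = 9 − 9 = 0
n=27: ⌈(28·113+48)/355⌉ − ⌈(27·113+48)/355⌉ = ⌈3212/355⌉ − ⌈3099/355⌉ = 10 − 9 = 1
n=28: ⌈(29·113+48)/355⌉ − ⌈(28·113+48)/355⌉ = ⌈3325/355⌉ − ⌈3212/355⌉ = 10 − 10 = 0
n=29: ⌈(30·113+48)/355⌉ − ⌈(29·113+48)/355⌉ = ⌈3438/355⌉ − ⌈3325/355⌉ = 10 − 10 = 0
n=30: ⌈(31·113+48)/355⌉ − ⌈(30·113+48)/355⌉ = ⌈3551/355⌉ − ⌈3438/355⌉ = 11 − 10 = 1
n=31: ⌈(32·113+48)/355⌉ − ⌈(31·113+48)/355⌉ = ⌈3664/355⌉ − ⌈3551/355⌉ = 11 − 11 = 0
n=32: ⌈(33·113+48)/355⌉ − ⌈(32·113+48)/355⌉ = ⌈3777/355⌉ − ⌈3664/355⌉ = 11 − 11 = 0
n=33: ⌈(34·113+48)/355⌉ − ⌈(33·113+48)/355⌉ = ⌈3890/355⌉ − ⌈3777/355⌉ = 11 − 11 = 0
n=34: ⌈(35·113+48)/355⌉ − ⌈(34·113+48)/355⌉ = ⌈4003/355⌉ − ⌈3890/355⌉ = 12 − 11 = 1
n=35: ⌈(36·113+48)/355⌉ − ⌈(35·113+48)/355⌉ = ⌈4116/355⌉ − ⌈4003/355⌉ = 12 − 12 = 0
n=36: ⌈(37·113+48)/355⌉ − ⌈(36·113+48)/355⌉ = ⌈4229/355⌉ − ⌈4116/355⌉ = 12 − 12 = 0
n=37: ⌈(38·113+48)/355⌉ − ⌈(37·113+48)/355⌉ = ⌈4342/355⌉ − ⌈4229/355⌉ = 13 − 12 = 1
n=38: ⌈(39·113+48)/355⌉ − ⌈(38·113+48)/355⌉ = ⌈4455/355⌉ − ⌈4342/355⌉ = 13 − 13 = 0
n=39: ⌈(40·113+48)/355⌉ − ⌈(39·113+48)/355⌉ = ⌈4568/355⌉ − ⌈4455/355⌉ = 13 − 13 = 0
n=40: ⌈(41·113+48)/355⌉ − ⌈(40·113+48)/355⌉ = ⌈4681/355⌉ − ⌈4568/355⌉ = 14 − 13 = 1
n=41: ⌈(42·113+48)/355⌉ − ⌈(41·113+48)/355⌉ = ⌈4794/355⌉ − ⌈4681/355⌉ = 14 − 14 = 0
n=42: ⌈(43·113+48)/355⌉ − ⌈(42·113+48)/355⌉ = ⌈4907/355⌉ − ⌈4794/355⌉ = 14 − 14 = 0
n=43: ⌈(44·113+48)/355⌉ − ⌈(43·113+48)/355⌉ = ⌈5020/355⌉ − ⌈4907/355⌉ = 15 − 14 = 1
n=44: ⌈(45·113+48)/355⌉ − ⌈(44·113+48)/355⌉ = ⌈5133/355⌉ − ⌈5020/355⌉ = 15 − 15 = 0
n=45: ⌈(46·113+48)/355⌉ − ⌈(45·113+48)/355⌉ = ⌈5246/355⌉ − ⌈5133/355⌉ = 15 − 15 = 0
n=46: ⌈(47·113+48)/355⌉ − ⌈(46·113+48)/355⌉ = ⌈5359/355⌉ − ⌈5246/355⌉ = 16 − 15 = 1
n=47: ⌈(48·113+48)/355⌉ − ⌈(47·113+48)/355⌉ = ⌈5472/355⌉ − ⌈5359/355⌉ = 16 − 16 = 0
n=48: ⌈(49·113+48)/355⌉ − ⌈(48·113+48)/355⌉ = ⌈5585/355⌉ − ⌈5472/355⌉ = 16 − 16 = 0
n=49: ⌈(50·113+48)/355⌉ − ⌈(49·113+48)/355⌉ = ⌈5698/355⌉ − ⌈5585/355⌉ = 17 − 16 = 1
n=50: ⌈(51·113+48)/355⌉ − ⌈(50·113+48)/355⌉ = ⌈5811/355⌉ − ⌈5698/355⌉ = 17 − 17 = 0
n=51: ⌈(52·113+48)/355⌉ − ⌈(51·113+48)/355⌉ = ⌈5924/355⌉ − ⌈5811/355⌉ = 17 − 17 = 0
n=52: ⌈(53·113+48)/355⌉ − ⌈(52·113+48)/355⌉ = ⌈6037/355⌉ − ⌈5924/355⌉ = 18 − 17 = 1
n=53: ⌈(54·113+48)/355⌉ − ⌈(53·113+48)/355⌉ = ⌈6150/355⌉ − ⌈6037/355⌉ = 18 − 18 = 0
n=54: ⌈(55·113+48)/355⌉ − ⌈(54·113+48)/355⌉ = ⌈6263/355⌉ − ⌈6150/355⌉ = 18 − 18 = 0
n=55: ⌈(56·113+48)/355⌉ − ⌈(55·113+48)/355⌉ = ⌈6376/355⌉ − ⌈6263/355⌉ = 18 − 18 = 0
n=56: ⌈(57·113+48)/355⌉ − ⌈(56·113+48)/355⌉ = ⌈6489/355⌉ − ⌈6376/355⌉ = 19 − 18 = 1
n=57: ⌈(58·113+48)/355⌉ − ⌈(57·113+48)/355⌉ = ⌈6602/355⌉ − ⌈6489/355⌉ = 19 − 19 = 0
n=58: ⌈(59·113+48)/355⌉ − ⌈(58·113+48)/355⌉ = ⌈6715/355⌉ − ⌈6602/355⌉ = 19 − 19 = 0
n=59: ⌈(60·113+48)/355⌉ − ⌈(59·113+48)/355⌉ = ⌈6828/355⌉ − ⌈6715/355⌉ = 20 − 19 = 1
n=60: ⌈(61·113+48)/355⌉ − ⌈(60·113+48)/355⌉ = ⌈6941/355⌉ − ⌈6828/355⌉ = 20 − 20 = 0
n=61: ⌈(62·113+48)/355⌉ − ⌈(61·113+48)/355⌉ = ⌈7054/355⌉ − ⌈6941/355⌉ = 20 − 20 = 0
n=62: ⌈(63·113+48)/355⌉ − ⌈(62·113+48)/355⌉ = ⌈7167/355⌉ − ⌈7054/355⌉ = 21 − 20 = 1
n=63: ⌈(64·113+48)/355⌉ − ⌈(63·113+48)/355⌉ = ⌈7280/355⌉ − ⌈7167/355⌉ = 21 − 21 = 0
n=64: ⌈(65·113+48)/355⌉ − ⌈(64·113+48)/355⌉ = ⌈7393/355⌉ − ⌈7280/355⌉ = 21 − 21 = 0
n=65: ⌈(66·113+48)/355⌉ − ⌈(65·113+48)/355⌉ = ⌈7506/355⌉ − ⌈7393/355⌉ = 22 − 21 = 1
n=66: ⌈(67·113+48)/355⌉ − ⌈(66·113+48)/355⌉ = ⌈7619/355⌉ − ⌈7506/355⌉ = 22 − 22 = 0
n=67: ⌈(68·113+48)/355⌉ − ⌈(67·113+48)/355⌉ = ⌈7732/355⌉ − ⌈7619/355⌉ = 22 − 22 = 0
n=68: ⌈(69·113+48)/355⌉ − ⌈(68·113+48)/355⌉ = ⌈7845/355⌉ − ⌈7732/355⌉ = 23 − 22 = 1
n=69: ⌈(70·113+48)/355⌉ − ⌈(69·113+48)/355⌉ = ⌈7958/355⌉ − ⌈7845/355⌉ = 23 − 23 = 0
n=70: ⌈(71·113+48)/355⌉ − ⌈(70·113+48)/355⌉ = ⌈8071/355⌉ − ⌈7958/355⌉ = 23 − 23 = 0
n=71: ⌈(72·113+48)/355⌉ − ⌈(71·113+48)/355⌉ = ⌈8184/355⌉ − ⌈8071/355⌉ = 24 − 23 = 1
n=72: ⌈(73·113+48)/355⌉ − ⌈(72·113+48)/355⌉ = ⌈8297/355⌉ − ⌈8184/355⌉ = 24 − 24 = 0
n=73: ⌈(74·113+48)/355⌉ − ⌈(73·113+48)/355⌉ = ⌈8410/355⌉ − ⌈8297/355⌉ = 24 − 24 = 0
n=74: ⌈(75·113+48)/355⌉ − ⌈(74·113+48)/355⌉ = ⌈8523/355⌉ − ⌈8410/355⌉ = 25 − 24 = 1
n=75: ⌈(76·113+48)/355⌉ − ⌈(75·113+48)/355⌉ = ⌈8636/355⌉ − ⌈8523/355⌉ = 25 − 25 = 0
n=76: ⌈(77·113+48)/355⌉ − ⌈(76·113+48)/355⌉ = ⌈8749/355⌉ − ⌈8636/355⌉ = 25 − 25 = 0
n=77: ⌈(78·113+48)/355⌉ − ⌈(77·113+48)/355⌉ = ⌈8862/355⌉ − ⌈8749/355⌉ = 25 − 25 = 0
n=78: ⌈(79·113+48)/355⌉ − ⌈(78·113+48)/355⌉ = ⌈8975/355⌉ − ⌈8862/355⌉ = 26 − 25 = 1
n=79: ⌈(80·113+48)/355⌉ − ⌈(79·113+48)/355⌉ = ⌈9088/355⌉ − ⌈8975/355⌉ = 26 − 26 = 0
n=80: ⌈(81·113+48)/355⌉ − ⌈(80·113+48)/355⌉ = ⌈9201/355⌉ − ⌈9088/355⌉ = 26 − 26 = 0
n=81: ⌈(82·113+48)/355⌉ − ⌈(81·113+48)/355⌉ = ⌈9314/355⌉ − ⌈9201/355⌉ = 27 − 26 = 1
n=82: ⌈(83·113+48)/355⌉ − ⌈(82·113+48)/355⌉ = ⌈9427/355⌉ − ⌈9314/355⌉ = 27 − 27 = 0
n=83: ⌈(84·113+48)/355⌉ − ⌈(83·113+48)/355⌉ = ⌈9540/355⌉ − ⌈9427/355⌉ = 27 − 27 = 0
n=84: ⌈(85·113+48)/355⌉ − ⌈(84·113+48)/355⌉ = ⌈9653/355⌉ − ⌈9540/355⌉ = 28 − 27 = 1
n=85: ⌈(86·113+48)/355⌉ − ⌈(85·113+48)/355⌉ = ⌈9766/355⌉ − ⌈9653/355⌉ = 28 − 28 = 0
n=86: ⌈(87·113+48)/355⌉ − ⌈(86·113+48)/355⌉ = ⌈9879/355⌉ − ⌈9766/355⌉ = 28 − 28 = 0
n=87: ⌈(88·113+48)/355⌉ − ⌈(87·113+48)/355⌉ = ⌈9992/355⌉ − ⌈9879/355⌉ = 29 − 28 = 1
n=88: ⌈(89·113+48)/355⌉ − ⌈(88·113+48)/355⌉ = ⌈10105/355⌉ − ⌈9992/355⌉ = 29 − 29 = 0
n=89: ⌈(90·113+48)/355⌉ − ⌈(89·113+48)/355⌉ = ⌈10218/355⌉ − ⌈10105/355⌉ = 29 − 29 = 0
n=90: ⌈(91·113+48)/355⌉ − ⌈(90·113+48)/355⌉ = ⌈10331/355⌉ − ⌈10218/355⌉ = 30 − 29 = 1
n=91: ⌈(92·113+48)/355⌉ − ⌈(91·113+48)/355⌉ = ⌈10444/355⌉ − ⌈10331/355⌉ = 30 − 30 = 0
n=92: ⌈(93·113+48)/355⌉ − ⌈(92·113+48)/355⌉ = ⌈10557/355⌉ − ⌈10444/355⌉ = 30 − 30 = 0
n=93: ⌈(94·113+48)/355⌉ − ⌈(93·113+48)/355⌉ = ⌈10670/355⌉ − ⌈10557/355⌉ = 31 − 30 = 1

0010010001001001001001001001001000100100100100100100100010010010010010010010001001001001001001


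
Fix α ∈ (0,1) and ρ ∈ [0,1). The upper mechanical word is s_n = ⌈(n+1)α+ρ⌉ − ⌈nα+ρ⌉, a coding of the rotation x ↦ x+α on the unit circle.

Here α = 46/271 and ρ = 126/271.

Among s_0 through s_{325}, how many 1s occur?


55

#1s = Σ_{n=0}^{325} s_n = Σ_{n=0}^{325} (⌈(n+1)α+ρ⌉ − ⌈nα+ρ⌉)
the sum telescopes: every ⌈nα+ρ⌉ with 0 < n < 326 appears once with + and once with −, leaving ⌈326α+ρ⌉ − ⌈0·α+ρ⌉
326α + ρ = (326·46 + 126) / 271 = 15122/271
ρ = 126/271
⌈15122/271⌉ = 56,  ⌈126/271⌉ = 1
#1s = 56 − 1 = 55


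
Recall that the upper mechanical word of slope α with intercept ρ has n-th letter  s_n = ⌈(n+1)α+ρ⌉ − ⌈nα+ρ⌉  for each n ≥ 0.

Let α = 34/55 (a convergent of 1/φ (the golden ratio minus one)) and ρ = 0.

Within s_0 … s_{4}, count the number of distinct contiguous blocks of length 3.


t_n = ⌈(n·34)/55⌉ for n = 0 … 5:
  n=0…5: ⌈0/55⌉=0 ⌈34/55⌉=1 ⌈68/55⌉=2 ⌈102/55⌉=2 ⌈136/55⌉=3 ⌈170/55⌉=4
s_n = t_(n+1) − t_n for n = 0 … 4 gives
prefix = 11011
slide a length-3 window over [0..2] … [2..4] (3 windows); first occurrence of each distinct factor:
  [  0..  2] 110
  [  1..  3] 101
  [  2..  4] 011
distinct factors: {011, 101, 110}
count = 3  (Sturmian bound for length 3 is 4)

3


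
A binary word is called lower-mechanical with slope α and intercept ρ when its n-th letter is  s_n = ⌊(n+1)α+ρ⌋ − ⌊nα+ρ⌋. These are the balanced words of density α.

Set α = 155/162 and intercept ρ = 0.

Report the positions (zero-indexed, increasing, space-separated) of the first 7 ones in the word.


n=0: ⌊155/162⌋−⌊0/162⌋ = 0−0 = 0
n=1: ⌊310/162⌋−⌊155/162⌋ = 1−0 = 1  ← one
n=2: ⌊465/162⌋−⌊310/162⌋ = 2−1 = 1  ← one
n=3: ⌊620/162⌋−⌊465/162⌋ = 3−2 = 1  ← one
n=4: ⌊775/162⌋−⌊620/162⌋ = 4−3 = 1  ← one
n=5: ⌊930/162⌋−⌊775/162⌋ = 5−4 = 1  ← one
n=6: ⌊1085/162⌋−⌊930/162⌋ = 6−5 = 1  ← one
n=7: ⌊1240/162⌋−⌊1085/162⌋ = 7−6 = 1  ← one
positions of the first 7 ones: 1 2 3 4 5 6 7

1 2 3 4 5 6 7


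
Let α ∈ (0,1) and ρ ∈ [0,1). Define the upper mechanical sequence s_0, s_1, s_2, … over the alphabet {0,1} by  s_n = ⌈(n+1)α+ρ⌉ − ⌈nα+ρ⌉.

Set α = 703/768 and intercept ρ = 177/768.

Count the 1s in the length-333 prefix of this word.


#1s = Σ_{n=0}^{332} s_n = Σ_{n=0}^{332} (⌈(n+1)α+ρ⌉ − ⌈nα+ρ⌉)
the sum telescopes: every ⌈nα+ρ⌉ with 0 < n < 333 appears once with + and once with −, leaving ⌈333α+ρ⌉ − ⌈0·α+ρ⌉
333α + ρ = (333·703 + 177) / 768 = 234276/768
ρ = 177/768
⌈234276/768⌉ = 306,  ⌈177/768⌉ = 1
#1s = 306 − 1 = 305

305


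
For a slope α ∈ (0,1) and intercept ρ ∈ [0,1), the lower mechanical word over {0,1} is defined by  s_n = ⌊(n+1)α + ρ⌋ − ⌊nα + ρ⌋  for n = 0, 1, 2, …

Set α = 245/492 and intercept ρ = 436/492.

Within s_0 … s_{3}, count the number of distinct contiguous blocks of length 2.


t_n = ⌊(n·245+436)/492⌋ for n = 0 … 4:
  n=0…4: ⌊436/492⌋=0 ⌊681/492⌋=1 ⌊926/492⌋=1 ⌊1171/492⌋=2 ⌊1416/492⌋=2
s_n = t_(n+1) − t_n for n = 0 … 3 gives
prefix = 1010
slide a length-2 window over [0..1] … [2..3] (3 windows); first occurrence of each distinct factor:
  [  0..  1] 10
  [  1..  2] 01
  (the other 1 window repeats one of these)
distinct factors: {01, 10}
count = 2  (Sturmian bound for length 2 is 3)

2


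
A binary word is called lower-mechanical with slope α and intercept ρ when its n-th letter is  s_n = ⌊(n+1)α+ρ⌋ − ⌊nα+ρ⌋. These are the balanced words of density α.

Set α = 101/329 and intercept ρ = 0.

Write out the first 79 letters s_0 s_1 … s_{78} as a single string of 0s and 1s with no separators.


n=0: ⌊(1·101)/329⌋ − ⌊(0·101)/329⌋ = ⌊101/329⌋ − ⌊0/329⌋ = 0 − 0 = 0
n=1: ⌊(2·101)/329⌋ − ⌊(1·101)/329⌋ = ⌊202/329⌋ − ⌊101/329⌋ = 0 − 0 = 0
n=2: ⌊(3·101)/329⌋ − ⌊(2·101)/329⌋ = ⌊303/329⌋ − ⌊202/329⌋ = 0 − 0 = 0
n=3: ⌊(4·101)/329⌋ − ⌊(3·101)/329⌋ = ⌊404/329⌋ − ⌊303/329⌋ = 1 − 0 = 1
n=4: ⌊(5·101)/329⌋ − ⌊(4·101)/329⌋ = ⌊505/329⌋ − ⌊404/329⌋ = 1 − 1 = 0
n=5: ⌊(6·101)/329⌋ − ⌊(5·101)/329⌋ = ⌊606/329⌋ − ⌊505/329⌋ = 1 − 1 = 0
n=6: ⌊(7·101)/329⌋ − ⌊(6·101)/329⌋ = ⌊707/329⌋ − ⌊606/329⌋ = 2 − 1 = 1
n=7: ⌊(8·101)/329⌋ − ⌊(7·101)/329⌋ = ⌊808/329⌋ − ⌊707/329⌋ = 2 − 2 = 0
n=8: ⌊(9·101)/329⌋ − ⌊(8·101)/329⌋ = ⌊909/329⌋ − ⌊808/329⌋ = 2 − 2 = 0
n=9: ⌊(10·101)/329⌋ − ⌊(9·101)/329⌋ = ⌊1010/329⌋ − ⌊909/329⌋ = 3 − 2 = 1
n=10: ⌊(11·101)/329⌋ − ⌊(10·101)/329⌋ = ⌊1111/329⌋ − ⌊1010/329⌋ = 3 − 3 = 0
n=11: ⌊(12·101)/329⌋ − ⌊(11·101)/329⌋ = ⌊1212/329⌋ − ⌊1111/329⌋ = 3 − 3 = 0
n=12: ⌊(13·101)/329⌋ − ⌊(12·101)/329⌋ = ⌊1313/329⌋ − ⌊1212/329⌋ = 3 − 3 = 0
n=13: ⌊(14·101)/329⌋ − ⌊(13·101)/329⌋ = ⌊1414/329⌋ − ⌊1313/329⌋ = 4 − 3 = 1
n=14: ⌊(15·101)/329⌋ − ⌊(14·101)/329⌋ = ⌊1515/329⌋ − ⌊1414/329⌋ = 4 − 4 = 0
n=15: ⌊(16·101)/329⌋ − ⌊(15·101)/329⌋ = ⌊1616/329⌋ − ⌊1515/329⌋ = 4 − 4 = 0
n=16: ⌊(17·101)/329⌋ − ⌊(16·101)/329⌋ = ⌊1717/329⌋ − ⌊1616/329⌋ = 5 − 4 = 1
n=17: ⌊(18·101)/329⌋ − ⌊(17·101)/329⌋ = ⌊1818/329⌋ − ⌊1717/329⌋ = 5 − 5 = 0
n=18: ⌊(19·101)/329⌋ − ⌊(18·101)/329⌋ = ⌊1919/329⌋ − ⌊1818/329⌋ = 5 − 5 = 0
n=19: ⌊(20·101)/329⌋ − ⌊(19·101)/329⌋ = ⌊2020/329⌋ − ⌊1919/329⌋ = 6 − 5 = 1
n=20: ⌊(21·101)/329⌋ − ⌊(20·101)/329⌋ = ⌊2121/329⌋ − ⌊2020/329⌋ = 6 − 6 = 0
n=21: ⌊(22·101)/329⌋ − ⌊(21·101)/329⌋ = ⌊2222/329⌋ − ⌊2121/329⌋ = 6 − 6 = 0
n=22: ⌊(23·101)/329⌋ − ⌊(22·101)/329⌋ = ⌊2323/329⌋ − ⌊2222/329⌋ = 7 − 6 = 1
n=23: ⌊(24·101)/329⌋ − ⌊(23·101)/329⌋ = ⌊2424/329⌋ − ⌊2323/329⌋ = 7 − 7 = 0
n=24: ⌊(25·101)/329⌋ − ⌊(24·101)/329⌋ = ⌊2525/329⌋ − ⌊2424/329⌋ = 7 − 7 = 0
n=25: ⌊(26·101)/329⌋ − ⌊(25·101)/329⌋ = ⌊2626/329⌋ − ⌊2525/329⌋ = 7 − 7 = 0
n=26: ⌊(27·101)/329⌋ − ⌊(26·101)/329⌋ = ⌊2727/329⌋ − ⌊2626/329⌋ = 8 − 7 = 1
n=27: ⌊(28·101)/329⌋ − ⌊(27·101)/329⌋ = ⌊2828/329⌋ − ⌊2727/329⌋ = 8 − 8 = 0
n=28: ⌊(29·101)/329⌋ − ⌊(28·101)/329⌋ = ⌊2929/329⌋ − ⌊2828/329⌋ = 8 − 8 = 0
n=29: ⌊(30·101)/329⌋ − ⌊(29·101)/329⌋ = ⌊3030/329⌋ − ⌊2929/329⌋ = 9 − 8 = 1
n=30: ⌊(31·101)/329⌋ − ⌊(30·101)/329⌋ = ⌊3131/329⌋ − ⌊3030/329⌋ = 9 − 9 = 0
n=31: ⌊(32·101)/329⌋ − ⌊(31·101)/329⌋ = ⌊3232/329⌋ − ⌊3131/329⌋ = 9 − 9 = 0
n=32: ⌊(33·101)/329⌋ − ⌊(32·101)/329⌋ = ⌊3333/329⌋ − ⌊3232/329⌋ = 10 − 9 = 1
n=33: ⌊(34·101)/329⌋ − ⌊(33·101)/329⌋ = ⌊3434/329⌋ − ⌊3333/329⌋ = 10 − 10 = 0
n=34: ⌊(35·101)/329⌋ − ⌊(34·101)/329⌋ = ⌊3535/329⌋ − ⌊3434/329⌋ = 10 − 10 = 0
n=35: ⌊(36·101)/329⌋ − ⌊(35·101)/329⌋ = ⌊3636/329⌋ − ⌊3535/329⌋ = 11 − 10 = 1
n=36: ⌊(37·101)/329⌋ − ⌊(36·101)/329⌋ = ⌊3737/329⌋ − ⌊3636/329⌋ = 11 − 11 = 0
n=37: ⌊(38·101)/329⌋ − ⌊(37·101)/329⌋ = ⌊3838/329⌋ − ⌊3737/329⌋ = 11 − 11 = 0
n=38: ⌊(39·101)/329⌋ − ⌊(38·101)/329⌋ = ⌊3939/329⌋ − ⌊3838/329⌋ = 11 − 11 = 0
n=39: ⌊(40·101)/329⌋ − ⌊(39·101)/329⌋ = ⌊4040/329⌋ − ⌊3939/329⌋ = 12 − 11 = 1
n=40: ⌊(41·101)/329⌋ − ⌊(40·101)/329⌋ = ⌊4141/329⌋ − ⌊4040/329⌋ = 12 − 12 = 0
n=41: ⌊(42·101)/329⌋ − ⌊(41·101)/329⌋ = ⌊4242/329⌋ − ⌊4141/329⌋ = 12 − 12 = 0
n=42: ⌊(43·101)/329⌋ − ⌊(42·101)/329⌋ = ⌊4343/329⌋ − ⌊4242/329⌋ = 13 − 12 = 1
n=43: ⌊(44·101)/329⌋ − ⌊(43·101)/329⌋ = ⌊4444/329⌋ − ⌊4343/329⌋ = 13 − 13 = 0
n=44: ⌊(45·101)/329⌋ − ⌊(44·101)/329⌋ = ⌊4545/329⌋ − ⌊4444/329⌋ = 13 − 13 = 0
n=45: ⌊(46·101)/329⌋ − ⌊(45·101)/329⌋ = ⌊4646/329⌋ − ⌊4545/329⌋ = 14 − 13 = 1
n=46: ⌊(47·101)/329⌋ − ⌊(46·101)/329⌋ = ⌊4747/329⌋ − ⌊4646/329⌋ = 14 − 14 = 0
n=47: ⌊(48·101)/329⌋ − ⌊(47·101)/329⌋ = ⌊4848/329⌋ − ⌊4747/329⌋ = 14 − 14 = 0
n=48: ⌊(49·101)/329⌋ − ⌊(48·101)/329⌋ = ⌊4949/329⌋ − ⌊4848/329⌋ = 15 − 14 = 1
n=49: ⌊(50·101)/329⌋ − ⌊(49·101)/329⌋ = ⌊5050/329⌋ − ⌊4949/329⌋ = 15 − 15 = 0
n=50: ⌊(51·101)/329⌋ − ⌊(50·101)/329⌋ = ⌊5151/329⌋ − ⌊5050/329⌋ = 15 − 15 = 0
n=51: ⌊(52·101)/329⌋ − ⌊(51·101)/329⌋ = ⌊5252/329⌋ − ⌊5151/329⌋ = 15 − 15 = 0
n=52: ⌊(53·101)/329⌋ − ⌊(52·101)/329⌋ = ⌊5353/329⌋ − ⌊5252/329⌋ = 16 − 15 = 1
n=53: ⌊(54·101)/329⌋ − ⌊(53·101)/329⌋ = ⌊5454/329⌋ − ⌊5353/329⌋ = 16 − 16 = 0
n=54: ⌊(55·101)/329⌋ − ⌊(54·101)/329⌋ = ⌊5555/329⌋ − ⌊5454/329⌋ = 16 − 16 = 0
n=55: ⌊(56·101)/329⌋ − ⌊(55·101)/329⌋ = ⌊5656/329⌋ − ⌊5555/329⌋ = 17 − 16 = 1
n=56: ⌊(57·101)/329⌋ − ⌊(56·101)/329⌋ = ⌊5757/329⌋ − ⌊5656/329⌋ = 17 − 17 = 0
n=57: ⌊(58·101)/329⌋ − ⌊(57·101)/329⌋ = ⌊5858/329⌋ − ⌊5757/329⌋ = 17 − 17 = 0
n=58: ⌊(59·101)/329⌋ − ⌊(58·101)/329⌋ = ⌊5959/329⌋ − ⌊5858/329⌋ = 18 − 17 = 1
n=59: ⌊(60·101)/329⌋ − ⌊(59·101)/329⌋ = ⌊6060/329⌋ − ⌊5959/329⌋ = 18 − 18 = 0
n=60: ⌊(61·101)/329⌋ − ⌊(60·101)/329⌋ = ⌊6161/329⌋ − ⌊6060/329⌋ = 18 − 18 = 0
n=61: ⌊(62·101)/329⌋ − ⌊(61·101)/329⌋ = ⌊6262/329⌋ − ⌊6161/329⌋ = 19 − 18 = 1
n=62: ⌊(63·101)/329⌋ − ⌊(62·101)/329⌋ = ⌊6363/329⌋ − ⌊6262/329⌋ = 19 − 19 = 0
n=63: ⌊(64·101)/329⌋ − ⌊(63·101)/329⌋ = ⌊6464/329⌋ − ⌊6363/329⌋ = 19 − 19 = 0
n=64: ⌊(65·101)/329⌋ − ⌊(64·101)/329⌋ = ⌊6565/329⌋ − ⌊6464/329⌋ = 19 − 19 = 0
n=65: ⌊(66·101)/329⌋ − ⌊(65·101)/329⌋ = ⌊6666/329⌋ − ⌊6565/329⌋ = 20 − 19 = 1
n=66: ⌊(67·101)/329⌋ − ⌊(66·101)/329⌋ = ⌊6767/329⌋ − ⌊6666/329⌋ = 20 − 20 = 0
n=67: ⌊(68·101)/329⌋ − ⌊(67·101)/329⌋ = ⌊6868/329⌋ − ⌊6767/329⌋ = 20 − 20 = 0
n=68: ⌊(69·101)/329⌋ − ⌊(68·101)/329⌋ = ⌊6969/329⌋ − ⌊6868/329⌋ = 21 − 20 = 1
n=69: ⌊(70·101)/329⌋ − ⌊(69·101)/329⌋ = ⌊7070/329⌋ − ⌊6969/329⌋ = 21 − 21 = 0
n=70: ⌊(71·101)/329⌋ − ⌊(70·101)/329⌋ = ⌊7171/329⌋ − ⌊7070/329⌋ = 21 − 21 = 0
n=71: ⌊(72·101)/329⌋ − ⌊(71·101)/329⌋ = ⌊7272/329⌋ − ⌊7171/329⌋ = 22 − 21 = 1
n=72: ⌊(73·101)/329⌋ − ⌊(72·101)/329⌋ = ⌊7373/329⌋ − ⌊7272/329⌋ = 22 − 22 = 0
n=73: ⌊(74·101)/329⌋ − ⌊(73·101)/329⌋ = ⌊7474/329⌋ − ⌊7373/329⌋ = 22 − 22 = 0
n=74: ⌊(75·101)/329⌋ − ⌊(74·101)/329⌋ = ⌊7575/329⌋ − ⌊7474/329⌋ = 23 − 22 = 1
n=75: ⌊(76·101)/329⌋ − ⌊(75·101)/329⌋ = ⌊7676/329⌋ − ⌊7575/329⌋ = 23 − 23 = 0
n=76: ⌊(77·101)/329⌋ − ⌊(76·101)/329⌋ = ⌊7777/329⌋ − ⌊7676/329⌋ = 23 − 23 = 0
n=77: ⌊(78·101)/329⌋ − ⌊(77·101)/329⌋ = ⌊7878/329⌋ − ⌊7777/329⌋ = 23 − 23 = 0
n=78: ⌊(79·101)/329⌋ − ⌊(78·101)/329⌋ = ⌊7979/329⌋ − ⌊7878/329⌋ = 24 − 23 = 1

0001001001000100100100100010010010010001001001001000100100100100010010010010001


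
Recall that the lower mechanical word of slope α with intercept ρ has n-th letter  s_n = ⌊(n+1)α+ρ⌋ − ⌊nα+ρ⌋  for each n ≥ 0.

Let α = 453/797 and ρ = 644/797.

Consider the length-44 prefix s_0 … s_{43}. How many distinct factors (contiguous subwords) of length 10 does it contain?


11

t_n = ⌊(n·453+644)/797⌋ for n = 0 … 44:
  n=0…9: ⌊644/797⌋=0 ⌊1097/797⌋=1 ⌊1550/797⌋=1 ⌊2003/797⌋=2 ⌊2456/797⌋=3 ⌊2909/797⌋=3 ⌊3362/797⌋=4 ⌊3815/797⌋=4 ⌊4268/797⌋=5 ⌊4721/797⌋=5
  n=10…19: ⌊5174/797⌋=6 ⌊5627/797⌋=7 ⌊6080/797⌋=7 ⌊6533/797⌋=8 ⌊6986/797⌋=8 ⌊7439/797⌋=9 ⌊7892/797⌋=9 ⌊8345/797⌋=10 ⌊8798/797⌋=11 ⌊9251/797⌋=11
  n=20…29: ⌊9704/797⌋=12 ⌊10157/797⌋=12 ⌊10610/797⌋=13 ⌊11063/797⌋=13 ⌊11516/797⌋=14 ⌊11969/797⌋=15 ⌊12422/797⌋=15 ⌊12875/797⌋=16 ⌊13328/797⌋=16 ⌊13781/797⌋=17
  n=30…39: ⌊14234/797⌋=17 ⌊14687/797⌋=18 ⌊15140/797⌋=18 ⌊15593/797⌋=19 ⌊16046/797⌋=20 ⌊16499/797⌋=20 ⌊16952/797⌋=21 ⌊17405/797⌋=21 ⌊17858/797⌋=22 ⌊18311/797⌋=22
  n=40…44: ⌊18764/797⌋=23 ⌊19217/797⌋=24 ⌊19670/797⌋=24 ⌊20123/797⌋=25 ⌊20576/797⌋=25
s_n = t_(n+1) − t_n for n = 0 … 43 gives
prefix = 10110101011010101101010110101010110101011010
slide a length-10 window over [0..9] … [34..43] (35 windows); first occurrence of each distinct factor:
  [  0..  9] 1011010101
  [  1.. 10] 0110101011
  [  2.. 11] 1101010110
  [  3.. 12] 1010101101
  [  4.. 13] 0101011010
  [  5.. 14] 1010110101
  [  6.. 15] 0101101010
  [ 22.. 31] 0110101010
  [ 23.. 32] 1101010101
  [ 24.. 33] 1010101011
  [ 25.. 34] 0101010110
  (the other 24 windows repeat one of these)
distinct factors: {0101010110, 0101011010, 0101101010, 0110101010, 0110101011, 1010101011, 1010101101, 1010110101, 1011010101, 1101010101, 1101010110}
count = 11  (Sturmian bound for length 10 is 11)


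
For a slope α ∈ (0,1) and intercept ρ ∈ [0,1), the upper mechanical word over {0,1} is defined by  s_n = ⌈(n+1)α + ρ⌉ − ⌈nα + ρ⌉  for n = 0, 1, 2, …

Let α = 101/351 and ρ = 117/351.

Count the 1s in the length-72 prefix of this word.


21

#1s = Σ_{n=0}^{71} s_n = Σ_{n=0}^{71} (⌈(n+1)α+ρ⌉ − ⌈nα+ρ⌉)
the sum telescopes: every ⌈nα+ρ⌉ with 0 < n < 72 appears once with + and once with −, leaving ⌈72α+ρ⌉ − ⌈0·α+ρ⌉
72α + ρ = (72·101 + 117) / 351 = 7389/351
ρ = 117/351
⌈7389/351⌉ = 22,  ⌈117/351⌉ = 1
#1s = 22 − 1 = 21


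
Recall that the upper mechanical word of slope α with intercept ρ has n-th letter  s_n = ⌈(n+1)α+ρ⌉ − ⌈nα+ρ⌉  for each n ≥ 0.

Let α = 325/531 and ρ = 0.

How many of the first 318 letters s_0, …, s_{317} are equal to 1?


195

#1s = Σ_{n=0}^{317} s_n = Σ_{n=0}^{317} (⌈(n+1)α+ρ⌉ − ⌈nα+ρ⌉)
the sum telescopes: every ⌈nα+ρ⌉ with 0 < n < 318 appears once with + and once with −, leaving ⌈318α+ρ⌉ − ⌈0·α+ρ⌉
318α + ρ = (318·325) / 531 = 103350/531
ρ = 0/531
⌈103350/531⌉ = 195,  ⌈0/531⌉ = 0
#1s = 195 − 0 = 195


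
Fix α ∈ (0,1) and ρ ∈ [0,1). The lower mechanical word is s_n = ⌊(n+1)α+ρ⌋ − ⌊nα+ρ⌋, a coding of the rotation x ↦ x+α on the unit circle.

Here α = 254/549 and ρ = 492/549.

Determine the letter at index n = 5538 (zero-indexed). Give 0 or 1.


0

(n+1)α + ρ = (5539·254 + 492) / 549 = 1407398/549
nα + ρ     = (5538·254 + 492) / 549 = 1407144/549
⌊1407398/549⌋ = 2563,  ⌊1407144/549⌋ = 2563
s_{5538} = 2563 − 2563 = 0


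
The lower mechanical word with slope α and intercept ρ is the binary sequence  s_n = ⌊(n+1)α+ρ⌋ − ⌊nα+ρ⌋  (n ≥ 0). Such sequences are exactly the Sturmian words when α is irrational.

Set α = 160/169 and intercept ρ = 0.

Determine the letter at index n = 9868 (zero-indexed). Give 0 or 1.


(n+1)α + ρ = (9869·160) / 169 = 1579040/169
nα + ρ     = (9868·160) / 169 = 1578880/169
⌊1579040/169⌋ = 9343,  ⌊1578880/169⌋ = 9342
s_{9868} = 9343 − 9342 = 1

1


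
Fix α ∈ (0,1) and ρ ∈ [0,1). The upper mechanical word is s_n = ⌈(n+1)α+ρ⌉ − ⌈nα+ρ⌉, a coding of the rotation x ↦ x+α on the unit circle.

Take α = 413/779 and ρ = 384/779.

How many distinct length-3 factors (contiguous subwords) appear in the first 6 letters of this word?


2

t_n = ⌈(n·413+384)/779⌉ for n = 0 … 6:
  n=0…6: ⌈384/779⌉=1 ⌈797/779⌉=2 ⌈1210/779⌉=2 ⌈1623/779⌉=3 ⌈2036/779⌉=3 ⌈2449/779⌉=4 ⌈2862/779⌉=4
s_n = t_(n+1) − t_n for n = 0 … 5 gives
prefix = 101010
slide a length-3 window over [0..2] … [3..5] (4 windows); first occurrence of each distinct factor:
  [  0..  2] 101
  [  1..  3] 010
  (the other 2 windows repeat one of these)
distinct factors: {010, 101}
count = 2  (Sturmian bound for length 3 is 4)


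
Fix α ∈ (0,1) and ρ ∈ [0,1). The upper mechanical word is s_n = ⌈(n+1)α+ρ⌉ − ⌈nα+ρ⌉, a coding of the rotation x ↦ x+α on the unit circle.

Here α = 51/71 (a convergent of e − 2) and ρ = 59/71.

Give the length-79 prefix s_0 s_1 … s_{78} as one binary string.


n=0: ⌈(1·51+59)/71⌉ − ⌈(0·51+59)/71⌉ = ⌈110/71⌉ − ⌈59/71⌉ = 2 − 1 = 1
n=1: ⌈(2·51+59)/71⌉ − ⌈(1·51+59)/71⌉ = ⌈161/71⌉ − ⌈110/71⌉ = 3 − 2 = 1
n=2: ⌈(3·51+59)/71⌉ − ⌈(2·51+59)/71⌉ = ⌈212/71⌉ − ⌈161/71⌉ = 3 − 3 = 0
n=3: ⌈(4·51+59)/71⌉ − ⌈(3·51+59)/71⌉ = ⌈263/71⌉ − ⌈212/71⌉ = 4 − 3 = 1
n=4: ⌈(5·51+59)/71⌉ − ⌈(4·51+59)/71⌉ = ⌈314/71⌉ − ⌈263/71⌉ = 5 − 4 = 1
n=5: ⌈(6·51+59)/71⌉ − ⌈(5·51+59)/71⌉ = ⌈365/71⌉ − ⌈314/71⌉ = 6 − 5 = 1
n=6: ⌈(7·51+59)/71⌉ − ⌈(6·51+59)/71⌉ = ⌈416/71⌉ − ⌈365/71⌉ = 6 − 6 = 0
n=7: ⌈(8·51+59)/71⌉ − ⌈(7·51+59)/71⌉ = ⌈467/71⌉ − ⌈416/71⌉ = 7 − 6 = 1
n=8: ⌈(9·51+59)/71⌉ − ⌈(8·51+59)/71⌉ = ⌈518/71⌉ − ⌈467/71⌉ = 8 − 7 = 1
n=9: ⌈(10·51+59)/71⌉ − ⌈(9·51+59)/71⌉ = ⌈569/71⌉ − ⌈518/71⌉ = 9 − 8 = 1
n=10: ⌈(11·51+59)/71⌉ − ⌈(10·51+59)/71⌉ = ⌈620/71⌉ − ⌈569/71⌉ = 9 − 9 = 0
n=11: ⌈(12·51+59)/71⌉ − ⌈(11·51+59)/71⌉ = ⌈671/71⌉ − ⌈620/71⌉ = 10 − 9 = 1
n=12: ⌈(13·51+59)/71⌉ − ⌈(12·51+59)/71⌉ = ⌈722/71⌉ − ⌈671/71⌉ = 11 − 10 = 1
n=13: ⌈(14·51+59)/71⌉ − ⌈(13·51+59)/71⌉ = ⌈773/71⌉ − ⌈722/71⌉ = 11 − 11 = 0
n=14: ⌈(15·51+59)/71⌉ − ⌈(14·51+59)/71⌉ = ⌈824/71⌉ − ⌈773/71⌉ = 12 − 11 = 1
n=15: ⌈(16·51+59)/71⌉ − ⌈(15·51+59)/71⌉ = ⌈875/71⌉ − ⌈824/71⌉ = 13 − 12 = 1
n=16: ⌈(17·51+59)/71⌉ − ⌈(16·51+59)/71⌉ = ⌈926/71⌉ − ⌈875/71⌉ = 14 − 13 = 1
n=17: ⌈(18·51+59)/71⌉ − ⌈(17·51+59)/71⌉ = ⌈977/71⌉ − ⌈926/71⌉ = 14 − 14 = 0
n=18: ⌈(19·51+59)/71⌉ − ⌈(18·51+59)/71⌉ = ⌈1028/71⌉ − ⌈977/71⌉ = 15 − 14 = 1
n=19: ⌈(20·51+59)/71⌉ − ⌈(19·51+59)/71⌉ = ⌈1079/71⌉ − ⌈1028/71⌉ = 16 − 15 = 1
n=20: ⌈(21·51+59)/71⌉ − ⌈(20·51+59)/71⌉ = ⌈1130/71⌉ − ⌈1079/71⌉ = 16 − 16 = 0
n=21: ⌈(22·51+59)/71⌉ − ⌈(21·51+59)/71⌉ = ⌈1181/71⌉ − ⌈1130/71⌉ = 17 − 16 = 1
n=22: ⌈(23·51+59)/71⌉ − ⌈(22·51+59)/71⌉ = ⌈1232/71⌉ − ⌈1181/71⌉ = 18 − 17 = 1
n=23: ⌈(24·51+59)/71⌉ − ⌈(23·51+59)/71⌉ = ⌈1283/71⌉ − ⌈1232/71⌉ = 19 − 18 = 1
n=24: ⌈(25·51+59)/71⌉ − ⌈(24·51+59)/71⌉ = ⌈1334/71⌉ − ⌈1283/71⌉ = 19 − 19 = 0
n=25: ⌈(26·51+59)/71⌉ − ⌈(25·51+59)/71⌉ = ⌈1385/71⌉ − ⌈1334/71⌉ = 20 − 19 = 1
n=26: ⌈(27·51+59)/71⌉ − ⌈(26·51+59)/71⌉ = ⌈1436/71⌉ − ⌈1385/71⌉ = 21 − 20 = 1
n=27: ⌈(28·51+59)/71⌉ − ⌈(27·51+59)/71⌉ = ⌈1487/71⌉ − ⌈1436/71⌉ = 21 − 21 = 0
n=28: ⌈(29·51+59)/71⌉ − ⌈(28·51+59)/71⌉ = ⌈1538/71⌉ − ⌈1487/71⌉ = 22 − 21 = 1
n=29: ⌈(30·51+59)/71⌉ − ⌈(29·51+59)/71⌉ = ⌈1589/71⌉ − ⌈1538/71⌉ = 23 − 22 = 1
n=30: ⌈(31·51+59)/71⌉ − ⌈(30·51+59)/71⌉ = ⌈1640/71⌉ − ⌈1589/71⌉ = 24 − 23 = 1
n=31: ⌈(32·51+59)/71⌉ − ⌈(31·51+59)/71⌉ = ⌈1691/71⌉ − ⌈1640/71⌉ = 24 − 24 = 0
n=32: ⌈(33·51+59)/71⌉ − ⌈(32·51+59)/71⌉ = ⌈1742/71⌉ − ⌈1691/71⌉ = 25 − 24 = 1
n=33: ⌈(34·51+59)/71⌉ − ⌈(33·51+59)/71⌉ = ⌈1793/71⌉ − ⌈1742/71⌉ = 26 − 25 = 1
n=34: ⌈(35·51+59)/71⌉ − ⌈(34·51+59)/71⌉ = ⌈1844/71⌉ − ⌈1793/71⌉ = 26 − 26 = 0
n=35: ⌈(36·51+59)/71⌉ − ⌈(35·51+59)/71⌉ = ⌈1895/71⌉ − ⌈1844/71⌉ = 27 − 26 = 1
n=36: ⌈(37·51+59)/71⌉ − ⌈(36·51+59)/71⌉ = ⌈1946/71⌉ − ⌈1895/71⌉ = 28 − 27 = 1
n=37: ⌈(38·51+59)/71⌉ − ⌈(37·51+59)/71⌉ = ⌈1997/71⌉ − ⌈1946/71⌉ = 29 − 28 = 1
n=38: ⌈(39·51+59)/71⌉ − ⌈(38·51+59)/71⌉ = ⌈2048/71⌉ − ⌈1997/71⌉ = 29 − 29 = 0
n=39: ⌈(40·51+59)/71⌉ − ⌈(39·51+59)/71⌉ = ⌈2099/71⌉ − ⌈2048/71⌉ = 30 − 29 = 1
n=40: ⌈(41·51+59)/71⌉ − ⌈(40·51+59)/71⌉ = ⌈2150/71⌉ − ⌈2099/71⌉ = 31 − 30 = 1
n=41: ⌈(42·51+59)/71⌉ − ⌈(41·51+59)/71⌉ = ⌈2201/71⌉ − ⌈2150/71⌉ = 31 − 31 = 0
n=42: ⌈(43·51+59)/71⌉ − ⌈(42·51+59)/71⌉ = ⌈2252/71⌉ − ⌈2201/71⌉ = 32 − 31 = 1
n=43: ⌈(44·51+59)/71⌉ − ⌈(43·51+59)/71⌉ = ⌈2303/71⌉ − ⌈2252/71⌉ = 33 − 32 = 1
n=44: ⌈(45·51+59)/71⌉ − ⌈(44·51+59)/71⌉ = ⌈2354/71⌉ − ⌈2303/71⌉ = 34 − 33 = 1
n=45: ⌈(46·51+59)/71⌉ − ⌈(45·51+59)/71⌉ = ⌈2405/71⌉ − ⌈2354/71⌉ = 34 − 34 = 0
n=46: ⌈(47·51+59)/71⌉ − ⌈(46·51+59)/71⌉ = ⌈2456/71⌉ − ⌈2405/71⌉ = 35 − 34 = 1
n=47: ⌈(48·51+59)/71⌉ − ⌈(47·51+59)/71⌉ = ⌈2507/71⌉ − ⌈2456/71⌉ = 36 − 35 = 1
n=48: ⌈(49·51+59)/71⌉ − ⌈(48·51+59)/71⌉ = ⌈2558/71⌉ − ⌈2507/71⌉ = 37 − 36 = 1
n=49: ⌈(50·51+59)/71⌉ − ⌈(49·51+59)/71⌉ = ⌈2609/71⌉ − ⌈2558/71⌉ = 37 − 37 = 0
n=50: ⌈(51·51+59)/71⌉ − ⌈(50·51+59)/71⌉ = ⌈2660/71⌉ − ⌈2609/71⌉ = 38 − 37 = 1
n=51: ⌈(52·51+59)/71⌉ − ⌈(51·51+59)/71⌉ = ⌈2711/71⌉ − ⌈2660/71⌉ = 39 − 38 = 1
n=52: ⌈(53·51+59)/71⌉ − ⌈(52·51+59)/71⌉ = ⌈2762/71⌉ − ⌈2711/71⌉ = 39 − 39 = 0
n=53: ⌈(54·51+59)/71⌉ − ⌈(53·51+59)/71⌉ = ⌈2813/71⌉ − ⌈2762/71⌉ = 40 − 39 = 1
n=54: ⌈(55·51+59)/71⌉ − ⌈(54·51+59)/71⌉ = ⌈2864/71⌉ − ⌈2813/71⌉ = 41 − 40 = 1
n=55: ⌈(56·51+59)/71⌉ − ⌈(55·51+59)/71⌉ = ⌈2915/71⌉ − ⌈2864/71⌉ = 42 − 41 = 1
n=56: ⌈(57·51+59)/71⌉ − ⌈(56·51+59)/71⌉ = ⌈2966/71⌉ − ⌈2915/71⌉ = 42 − 42 = 0
n=57: ⌈(58·51+59)/71⌉ − ⌈(57·51+59)/71⌉ = ⌈3017/71⌉ − ⌈2966/71⌉ = 43 − 42 = 1
n=58: ⌈(59·51+59)/71⌉ − ⌈(58·51+59)/71⌉ = ⌈3068/71⌉ − ⌈3017/71⌉ = 44 − 43 = 1
n=59: ⌈(60·51+59)/71⌉ − ⌈(59·51+59)/71⌉ = ⌈3119/71⌉ − ⌈3068/71⌉ = 44 − 44 = 0
n=60: ⌈(61·51+59)/71⌉ − ⌈(60·51+59)/71⌉ = ⌈3170/71⌉ − ⌈3119/71⌉ = 45 − 44 = 1
n=61: ⌈(62·51+59)/71⌉ − ⌈(61·51+59)/71⌉ = ⌈3221/71⌉ − ⌈3170/71⌉ = 46 − 45 = 1
n=62: ⌈(63·51+59)/71⌉ − ⌈(62·51+59)/71⌉ = ⌈3272/71⌉ − ⌈3221/71⌉ = 47 − 46 = 1
n=63: ⌈(64·51+59)/71⌉ − ⌈(63·51+59)/71⌉ = ⌈3323/71⌉ − ⌈3272/71⌉ = 47 − 47 = 0
n=64: ⌈(65·51+59)/71⌉ − ⌈(64·51+59)/71⌉ = ⌈3374/71⌉ − ⌈3323/71⌉ = 48 − 47 = 1
n=65: ⌈(66·51+59)/71⌉ − ⌈(65·51+59)/71⌉ = ⌈3425/71⌉ − ⌈3374/71⌉ = 49 − 48 = 1
n=66: ⌈(67·51+59)/71⌉ − ⌈(66·51+59)/71⌉ = ⌈3476/71⌉ − ⌈3425/71⌉ = 49 − 49 = 0
n=67: ⌈(68·51+59)/71⌉ − ⌈(67·51+59)/71⌉ = ⌈3527/71⌉ − ⌈3476/71⌉ = 50 − 49 = 1
n=68: ⌈(69·51+59)/71⌉ − ⌈(68·51+59)/71⌉ = ⌈3578/71⌉ − ⌈3527/71⌉ = 51 − 50 = 1
n=69: ⌈(70·51+59)/71⌉ − ⌈(69·51+59)/71⌉ = ⌈3629/71⌉ − ⌈3578/71⌉ = 52 − 51 = 1
n=70: ⌈(71·51+59)/71⌉ − ⌈(70·51+59)/71⌉ = ⌈3680/71⌉ − ⌈3629/71⌉ = 52 − 52 = 0
n=71: ⌈(72·51+59)/71⌉ − ⌈(71·51+59)/71⌉ = ⌈3731/71⌉ − ⌈3680/71⌉ = 53 − 52 = 1
n=72: ⌈(73·51+59)/71⌉ − ⌈(72·51+59)/71⌉ = ⌈3782/71⌉ − ⌈3731/71⌉ = 54 − 53 = 1
n=73: ⌈(74·51+59)/71⌉ − ⌈(73·51+59)/71⌉ = ⌈3833/71⌉ − ⌈3782/71⌉ = 54 − 54 = 0
n=74: ⌈(75·51+59)/71⌉ − ⌈(74·51+59)/71⌉ = ⌈3884/71⌉ − ⌈3833/71⌉ = 55 − 54 = 1
n=75: ⌈(76·51+59)/71⌉ − ⌈(75·51+59)/71⌉ = ⌈3935/71⌉ − ⌈3884/71⌉ = 56 − 55 = 1
n=76: ⌈(77·51+59)/71⌉ − ⌈(76·51+59)/71⌉ = ⌈3986/71⌉ − ⌈3935/71⌉ = 57 − 56 = 1
n=77: ⌈(78·51+59)/71⌉ − ⌈(77·51+59)/71⌉ = ⌈4037/71⌉ − ⌈3986/71⌉ = 57 − 57 = 0
n=78: ⌈(79·51+59)/71⌉ − ⌈(78·51+59)/71⌉ = ⌈4088/71⌉ − ⌈4037/71⌉ = 58 − 57 = 1

1101110111011011101101110110111011011101101110111011011101101110110111011011101
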